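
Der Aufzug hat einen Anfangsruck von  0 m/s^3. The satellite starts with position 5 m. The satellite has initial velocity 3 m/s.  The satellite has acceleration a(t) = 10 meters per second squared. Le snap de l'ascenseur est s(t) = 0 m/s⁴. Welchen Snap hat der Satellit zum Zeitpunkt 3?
Ausgehend von der Beschleunigung a(t) = 10, nehmen wir 2 Ableitungen. Die Ableitung von der Beschleunigung ergibt den Ruck: j(t) = 0. Durch Ableiten von dem Ruck erhalten wir den Snap: s(t) = 0. Wir haben den Snap s(t) = 0. Durch Einsetzen von t = 3: s(3) = 0.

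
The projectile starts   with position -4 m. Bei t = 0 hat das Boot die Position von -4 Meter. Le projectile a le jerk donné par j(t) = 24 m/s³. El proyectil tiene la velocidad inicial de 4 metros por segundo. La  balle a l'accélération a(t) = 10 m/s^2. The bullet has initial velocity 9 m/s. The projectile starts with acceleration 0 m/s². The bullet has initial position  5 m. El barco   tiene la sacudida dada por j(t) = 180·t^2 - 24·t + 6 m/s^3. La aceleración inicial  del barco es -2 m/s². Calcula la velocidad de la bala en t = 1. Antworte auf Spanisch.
Debemos encontrar la antiderivada de nuestra ecuación de la aceleración a(t) = 10 1 vez. La integral de la aceleración, con v(0) = 9, da la velocidad: v(t) = 10·t + 9. Tenemos la velocidad v(t) = 10·t + 9. Sustituyendo t = 1: v(1) = 19.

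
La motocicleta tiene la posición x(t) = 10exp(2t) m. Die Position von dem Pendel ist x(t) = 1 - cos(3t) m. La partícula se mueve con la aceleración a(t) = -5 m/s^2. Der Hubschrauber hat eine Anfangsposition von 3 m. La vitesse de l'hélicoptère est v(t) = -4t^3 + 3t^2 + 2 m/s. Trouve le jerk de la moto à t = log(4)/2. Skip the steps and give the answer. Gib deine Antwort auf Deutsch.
Der Ruck bei t = log(4)/2 ist j = 320.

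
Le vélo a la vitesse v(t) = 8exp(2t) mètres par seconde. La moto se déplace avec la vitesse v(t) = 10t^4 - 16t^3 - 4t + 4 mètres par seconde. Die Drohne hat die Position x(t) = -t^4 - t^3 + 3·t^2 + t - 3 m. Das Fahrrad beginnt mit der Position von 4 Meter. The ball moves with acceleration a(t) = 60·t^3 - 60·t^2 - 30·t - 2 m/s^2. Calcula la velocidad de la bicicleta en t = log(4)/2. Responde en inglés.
We have velocity v(t) = 8·exp(2·t). Substituting t = log(4)/2: v(log(4)/2) = 32.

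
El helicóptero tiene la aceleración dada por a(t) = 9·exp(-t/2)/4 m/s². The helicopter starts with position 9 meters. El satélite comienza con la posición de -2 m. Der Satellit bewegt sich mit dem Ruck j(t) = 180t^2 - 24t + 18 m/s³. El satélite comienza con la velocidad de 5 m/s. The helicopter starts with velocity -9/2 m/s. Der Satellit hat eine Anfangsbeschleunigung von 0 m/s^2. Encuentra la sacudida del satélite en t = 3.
De la ecuación de la sacudida j(t) = 180·t^2 - 24·t + 18, sustituimos t = 3 para obtener j = 1566.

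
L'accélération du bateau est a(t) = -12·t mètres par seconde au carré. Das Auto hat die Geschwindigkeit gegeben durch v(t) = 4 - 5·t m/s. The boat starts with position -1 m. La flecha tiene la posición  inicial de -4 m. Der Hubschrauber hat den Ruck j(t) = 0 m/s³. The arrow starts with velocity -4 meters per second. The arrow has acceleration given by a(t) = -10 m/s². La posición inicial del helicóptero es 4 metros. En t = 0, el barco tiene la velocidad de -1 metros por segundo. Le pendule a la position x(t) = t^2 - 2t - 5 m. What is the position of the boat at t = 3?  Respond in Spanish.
Debemos encontrar la integral de nuestra ecuación de la aceleración a(t) = -12·t 2 veces. Tomando ∫a(t)dt y aplicando v(0) = -1, encontramos v(t) = -6·t^2 - 1. Tomando ∫v(t)dt y aplicando x(0) = -1, encontramos x(t) = -2·t^3 - t - 1. Tenemos la posición x(t) = -2·t^3 - t - 1. Sustituyendo t = 3: x(3) = -58.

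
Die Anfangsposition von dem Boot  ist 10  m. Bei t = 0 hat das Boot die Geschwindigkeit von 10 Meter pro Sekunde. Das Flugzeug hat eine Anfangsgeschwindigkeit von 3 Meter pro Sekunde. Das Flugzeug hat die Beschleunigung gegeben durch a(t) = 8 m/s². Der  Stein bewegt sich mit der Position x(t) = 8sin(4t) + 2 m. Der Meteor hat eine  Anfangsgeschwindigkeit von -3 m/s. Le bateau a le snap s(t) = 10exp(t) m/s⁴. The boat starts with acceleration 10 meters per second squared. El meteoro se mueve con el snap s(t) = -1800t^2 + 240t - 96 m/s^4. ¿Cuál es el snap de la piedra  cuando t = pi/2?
Debemos derivar nuestra ecuación de la posición x(t) = 8·sin(4·t) + 2 4 veces. Tomando d/dt de x(t), encontramos v(t) = 32·cos(4·t). Derivando la velocidad, obtenemos la aceleración: a(t) = -128·sin(4·t). Tomando d/dt de a(t), encontramos j(t) = -512·cos(4·t). La derivada de la sacudida da el snap: s(t) = 2048·sin(4·t). De la ecuación del snap s(t) = 2048·sin(4·t), sustituimos t = pi/2 para obtener s = 0.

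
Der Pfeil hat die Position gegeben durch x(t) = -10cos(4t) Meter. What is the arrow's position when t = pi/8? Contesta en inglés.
We have position x(t) = -10·cos(4·t). Substituting t = pi/8: x(pi/8) = 0.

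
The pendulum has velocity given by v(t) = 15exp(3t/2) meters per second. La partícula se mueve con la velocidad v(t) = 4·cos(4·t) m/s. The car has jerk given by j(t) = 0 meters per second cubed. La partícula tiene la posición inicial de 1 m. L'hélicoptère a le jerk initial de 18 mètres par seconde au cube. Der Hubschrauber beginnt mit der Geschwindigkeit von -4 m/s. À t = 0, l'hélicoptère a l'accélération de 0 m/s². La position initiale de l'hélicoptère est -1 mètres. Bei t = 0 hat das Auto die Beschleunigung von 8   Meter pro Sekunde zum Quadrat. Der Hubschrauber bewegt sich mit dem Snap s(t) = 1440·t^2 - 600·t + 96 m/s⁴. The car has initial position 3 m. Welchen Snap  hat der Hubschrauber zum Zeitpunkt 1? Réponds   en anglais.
We have snap s(t) = 1440·t^2 - 600·t + 96. Substituting t = 1: s(1) = 936.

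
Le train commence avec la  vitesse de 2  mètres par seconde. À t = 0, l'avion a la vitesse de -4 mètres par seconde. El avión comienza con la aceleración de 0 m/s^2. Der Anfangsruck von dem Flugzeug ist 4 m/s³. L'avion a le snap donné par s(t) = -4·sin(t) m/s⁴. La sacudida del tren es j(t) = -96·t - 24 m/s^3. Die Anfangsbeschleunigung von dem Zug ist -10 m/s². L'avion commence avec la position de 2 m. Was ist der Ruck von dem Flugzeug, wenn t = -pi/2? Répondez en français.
Nous devons trouver la primitive de notre équation du snap s(t) = -4·sin(t) 1 fois. L'intégrale du snap, avec j(0) = 4, donne le jerk: j(t) = 4·cos(t). Nous avons le jerk j(t) = 4·cos(t). En substituant t = -pi/2: j(-pi/2) = 0.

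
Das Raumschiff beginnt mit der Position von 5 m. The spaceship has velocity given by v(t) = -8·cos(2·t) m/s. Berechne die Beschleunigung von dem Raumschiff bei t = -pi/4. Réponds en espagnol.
Partiendo de la velocidad v(t) = -8·cos(2·t), tomamos 1 derivada. La derivada de la velocidad da la aceleración: a(t) = 16·sin(2·t). Tenemos la aceleración a(t) = 16·sin(2·t). Sustituyendo t = -pi/4: a(-pi/4) = -16.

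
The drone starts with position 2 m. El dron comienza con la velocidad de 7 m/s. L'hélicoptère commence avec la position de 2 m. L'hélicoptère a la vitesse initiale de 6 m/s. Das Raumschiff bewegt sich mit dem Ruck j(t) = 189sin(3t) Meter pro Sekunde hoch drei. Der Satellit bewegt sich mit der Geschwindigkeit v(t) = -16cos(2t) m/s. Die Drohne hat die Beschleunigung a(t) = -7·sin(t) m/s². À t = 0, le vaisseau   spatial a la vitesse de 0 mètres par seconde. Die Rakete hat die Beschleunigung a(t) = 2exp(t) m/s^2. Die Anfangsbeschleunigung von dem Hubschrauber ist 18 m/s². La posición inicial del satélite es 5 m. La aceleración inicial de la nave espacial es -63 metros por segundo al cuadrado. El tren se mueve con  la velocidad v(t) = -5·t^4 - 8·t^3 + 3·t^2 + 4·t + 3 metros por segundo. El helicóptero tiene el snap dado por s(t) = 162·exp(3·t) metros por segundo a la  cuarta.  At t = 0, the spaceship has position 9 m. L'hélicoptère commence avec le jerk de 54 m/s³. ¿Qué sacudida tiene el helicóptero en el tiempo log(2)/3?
Partiendo del snap s(t) = 162·exp(3·t), tomamos 1 integral. La antiderivada del snap es la sacudida. Usando j(0) = 54, obtenemos j(t) = 54·exp(3·t). Usando j(t) = 54·exp(3·t) y sustituyendo t = log(2)/3, encontramos j = 108.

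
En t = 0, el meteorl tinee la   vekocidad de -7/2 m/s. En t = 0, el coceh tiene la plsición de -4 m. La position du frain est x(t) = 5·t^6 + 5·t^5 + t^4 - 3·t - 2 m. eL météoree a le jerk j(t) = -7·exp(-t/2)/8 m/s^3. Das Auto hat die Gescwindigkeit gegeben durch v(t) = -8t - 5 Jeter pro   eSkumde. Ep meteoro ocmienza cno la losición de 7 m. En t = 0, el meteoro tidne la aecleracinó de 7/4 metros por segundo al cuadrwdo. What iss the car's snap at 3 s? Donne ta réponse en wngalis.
Starting from velocity v(t) = -8·t - 5, we take 3 derivatives. Taking d/dt of v(t), we find a(t) = -8. Taking d/dt of a(t), we find j(t) = 0. The derivative of jerk gives snap: s(t) = 0. We have snap s(t) = 0. Substituting t = 3: s(3) = 0.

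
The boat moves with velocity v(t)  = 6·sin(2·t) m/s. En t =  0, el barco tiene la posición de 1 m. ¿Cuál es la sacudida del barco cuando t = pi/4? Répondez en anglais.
Starting from velocity v(t) = 6·sin(2·t), we take 2 derivatives. Differentiating velocity, we get acceleration: a(t) = 12·cos(2·t). The derivative of acceleration gives jerk: j(t) = -24·sin(2·t). From the given jerk equation j(t) = -24·sin(2·t), we substitute t = pi/4 to get j = -24.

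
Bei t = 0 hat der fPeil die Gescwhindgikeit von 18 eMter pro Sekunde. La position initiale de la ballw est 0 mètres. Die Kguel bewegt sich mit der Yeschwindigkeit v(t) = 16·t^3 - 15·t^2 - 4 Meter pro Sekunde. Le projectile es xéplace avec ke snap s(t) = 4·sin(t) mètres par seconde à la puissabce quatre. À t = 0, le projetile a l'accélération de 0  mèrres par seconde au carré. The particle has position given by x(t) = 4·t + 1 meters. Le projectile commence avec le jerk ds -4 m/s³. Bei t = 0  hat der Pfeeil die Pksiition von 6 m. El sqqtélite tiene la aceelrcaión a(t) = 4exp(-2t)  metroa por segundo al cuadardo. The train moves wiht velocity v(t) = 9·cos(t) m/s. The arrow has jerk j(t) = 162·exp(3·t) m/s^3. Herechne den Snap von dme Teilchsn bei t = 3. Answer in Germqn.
Wir müssen unsere Gleichung für die Position x(t) = 4·t + 1 4-mal ableiten. Die Ableitung von der Position ergibt die Geschwindigkeit: v(t) = 4. Mit d/dt von v(t) finden wir a(t) = 0. Die Ableitung von der Beschleunigung ergibt den Ruck: j(t) = 0. Mit d/dt von j(t) finden wir s(t) = 0. Wir haben den Snap s(t) = 0. Durch Einsetzen von t = 3: s(3) = 0.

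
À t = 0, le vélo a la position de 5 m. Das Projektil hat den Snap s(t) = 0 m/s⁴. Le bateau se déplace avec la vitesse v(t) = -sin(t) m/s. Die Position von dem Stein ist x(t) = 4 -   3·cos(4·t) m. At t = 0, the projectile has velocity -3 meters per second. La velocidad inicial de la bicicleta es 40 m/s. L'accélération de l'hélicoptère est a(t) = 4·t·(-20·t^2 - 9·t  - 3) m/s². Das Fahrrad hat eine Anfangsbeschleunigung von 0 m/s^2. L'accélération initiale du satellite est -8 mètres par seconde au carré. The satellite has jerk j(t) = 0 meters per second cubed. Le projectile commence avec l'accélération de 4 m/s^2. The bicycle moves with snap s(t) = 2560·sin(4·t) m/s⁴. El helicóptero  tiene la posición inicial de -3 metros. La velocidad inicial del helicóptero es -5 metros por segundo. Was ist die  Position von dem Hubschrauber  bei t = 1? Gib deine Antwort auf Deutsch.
Um dies zu lösen, müssen wir 2 Stammfunktionen unserer Gleichung für die Beschleunigung a(t) = 4·t·(-20·t^2 - 9·t - 3) finden. Die Stammfunktion von der Beschleunigung, mit v(0) = -5, ergibt die Geschwindigkeit: v(t) = -20·t^4 - 12·t^3 - 6·t^2 - 5. Mit ∫v(t)dt und Anwendung von x(0) = -3, finden wir x(t) = -4·t^5 - 3·t^4 - 2·t^3 - 5·t - 3. Aus der Gleichung für die Position x(t) = -4·t^5 - 3·t^4 - 2·t^3 - 5·t - 3, setzen wir t = 1 ein und erhalten x = -17.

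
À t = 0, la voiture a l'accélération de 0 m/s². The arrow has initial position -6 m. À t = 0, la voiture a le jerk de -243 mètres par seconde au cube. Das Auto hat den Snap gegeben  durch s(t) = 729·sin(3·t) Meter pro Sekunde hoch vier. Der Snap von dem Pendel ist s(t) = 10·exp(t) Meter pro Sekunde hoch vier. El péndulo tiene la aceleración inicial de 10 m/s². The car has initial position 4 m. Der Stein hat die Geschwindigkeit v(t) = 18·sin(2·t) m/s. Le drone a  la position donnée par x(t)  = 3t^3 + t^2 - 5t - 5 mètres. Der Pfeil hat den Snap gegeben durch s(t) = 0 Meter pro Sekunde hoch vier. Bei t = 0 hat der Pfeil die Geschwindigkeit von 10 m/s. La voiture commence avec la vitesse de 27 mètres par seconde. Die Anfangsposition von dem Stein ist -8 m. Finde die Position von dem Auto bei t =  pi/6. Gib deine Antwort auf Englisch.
To solve this, we need to take 4 integrals of our snap equation s(t) = 729·sin(3·t). Finding the integral of s(t) and using j(0) = -243: j(t) = -243·cos(3·t). The antiderivative of jerk is acceleration. Using a(0) = 0, we get a(t) = -81·sin(3·t). The integral of acceleration is velocity. Using v(0) = 27, we get v(t) = 27·cos(3·t). Integrating velocity and using the initial condition x(0) = 4, we get x(t) = 9·sin(3·t) + 4. From the given position equation x(t) = 9·sin(3·t) + 4, we substitute t = pi/6 to get x = 13.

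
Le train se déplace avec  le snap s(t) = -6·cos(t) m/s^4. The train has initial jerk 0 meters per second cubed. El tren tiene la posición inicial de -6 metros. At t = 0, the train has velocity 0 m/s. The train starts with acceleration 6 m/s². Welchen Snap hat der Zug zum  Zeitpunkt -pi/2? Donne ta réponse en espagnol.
Usando s(t) = -6·cos(t) y sustituyendo t = -pi/2, encontramos s = 0.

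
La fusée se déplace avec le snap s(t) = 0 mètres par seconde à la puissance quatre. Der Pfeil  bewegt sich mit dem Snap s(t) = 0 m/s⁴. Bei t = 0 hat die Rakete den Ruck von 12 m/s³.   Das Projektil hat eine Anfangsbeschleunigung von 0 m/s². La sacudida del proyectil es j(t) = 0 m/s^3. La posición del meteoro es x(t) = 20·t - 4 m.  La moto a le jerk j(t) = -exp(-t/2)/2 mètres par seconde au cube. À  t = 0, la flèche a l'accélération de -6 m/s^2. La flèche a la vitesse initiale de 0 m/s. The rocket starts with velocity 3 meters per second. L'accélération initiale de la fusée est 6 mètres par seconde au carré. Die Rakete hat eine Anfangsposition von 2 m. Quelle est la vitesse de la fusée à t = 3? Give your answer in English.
We need to integrate our snap equation s(t) = 0 3 times. Integrating snap and using the initial condition j(0) = 12, we get j(t) = 12. Taking ∫j(t)dt and applying a(0) = 6, we find a(t) = 12·t + 6. Taking ∫a(t)dt and applying v(0) = 3, we find v(t) = 6·t^2 + 6·t + 3. From the given velocity equation v(t) = 6·t^2 + 6·t + 3, we substitute t = 3 to get v = 75.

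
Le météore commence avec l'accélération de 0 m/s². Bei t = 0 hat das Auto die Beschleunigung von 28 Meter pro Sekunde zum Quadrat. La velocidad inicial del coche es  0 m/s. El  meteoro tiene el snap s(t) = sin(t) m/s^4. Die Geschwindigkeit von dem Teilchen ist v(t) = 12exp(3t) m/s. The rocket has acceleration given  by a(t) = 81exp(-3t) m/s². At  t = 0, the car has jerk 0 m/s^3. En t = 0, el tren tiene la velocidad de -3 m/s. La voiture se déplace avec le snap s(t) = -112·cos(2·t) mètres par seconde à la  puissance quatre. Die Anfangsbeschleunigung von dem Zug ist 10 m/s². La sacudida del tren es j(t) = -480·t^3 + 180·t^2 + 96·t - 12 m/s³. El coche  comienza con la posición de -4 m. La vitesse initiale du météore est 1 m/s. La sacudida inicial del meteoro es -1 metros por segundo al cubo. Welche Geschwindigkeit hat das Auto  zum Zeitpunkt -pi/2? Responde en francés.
En partant du snap s(t) = -112·cos(2·t), nous prenons 3 primitives. L'intégrale du snap, avec j(0) = 0, donne le jerk: j(t) = -56·sin(2·t). En intégrant le jerk et en utilisant la condition initiale a(0) = 28, nous obtenons a(t) = 28·cos(2·t). En prenant ∫a(t)dt et en appliquant v(0) = 0, nous trouvons v(t) = 14·sin(2·t). Nous avons la vitesse v(t) = 14·sin(2·t). En substituant t = -pi/2: v(-pi/2) = 0.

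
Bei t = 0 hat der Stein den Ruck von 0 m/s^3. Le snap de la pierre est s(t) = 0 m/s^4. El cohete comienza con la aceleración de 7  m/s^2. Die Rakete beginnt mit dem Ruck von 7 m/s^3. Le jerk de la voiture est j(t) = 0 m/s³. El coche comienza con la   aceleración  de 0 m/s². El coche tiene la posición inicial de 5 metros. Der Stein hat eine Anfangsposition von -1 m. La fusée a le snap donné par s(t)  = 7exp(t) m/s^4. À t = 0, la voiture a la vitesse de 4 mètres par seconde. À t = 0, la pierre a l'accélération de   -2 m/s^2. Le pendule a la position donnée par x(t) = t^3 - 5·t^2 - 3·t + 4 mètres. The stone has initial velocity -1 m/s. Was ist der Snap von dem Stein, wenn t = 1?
Wir haben den Snap s(t) = 0. Durch Einsetzen von t = 1: s(1) = 0.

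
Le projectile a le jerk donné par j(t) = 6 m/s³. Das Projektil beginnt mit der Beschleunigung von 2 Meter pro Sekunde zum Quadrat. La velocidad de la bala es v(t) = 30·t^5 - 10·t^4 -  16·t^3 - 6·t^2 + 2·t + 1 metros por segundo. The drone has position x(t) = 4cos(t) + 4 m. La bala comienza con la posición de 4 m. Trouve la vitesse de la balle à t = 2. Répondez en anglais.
From the given velocity equation v(t) = 30·t^5 - 10·t^4 - 16·t^3 - 6·t^2 + 2·t + 1, we substitute t = 2 to get v = 653.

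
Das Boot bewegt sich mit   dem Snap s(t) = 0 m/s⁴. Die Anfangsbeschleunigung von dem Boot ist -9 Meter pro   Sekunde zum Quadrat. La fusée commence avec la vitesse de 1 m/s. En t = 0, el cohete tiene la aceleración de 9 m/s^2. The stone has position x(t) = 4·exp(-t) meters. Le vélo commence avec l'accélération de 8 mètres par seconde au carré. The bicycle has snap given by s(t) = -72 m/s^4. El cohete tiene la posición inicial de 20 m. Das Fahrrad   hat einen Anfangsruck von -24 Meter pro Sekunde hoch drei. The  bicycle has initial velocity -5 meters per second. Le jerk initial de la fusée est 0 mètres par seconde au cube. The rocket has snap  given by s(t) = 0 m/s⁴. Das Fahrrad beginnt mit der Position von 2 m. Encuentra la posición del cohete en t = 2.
Partiendo del snap s(t) = 0, tomamos 4 integrales. La integral del snap es la sacudida. Usando j(0) = 0, obtenemos j(t) = 0. La integral de la sacudida es la aceleración. Usando a(0) = 9, obtenemos a(t) = 9. Integrando la aceleración y usando la condición inicial v(0) = 1, obtenemos v(t) = 9·t + 1. La antiderivada de la velocidad, con x(0) = 20, da la posición: x(t) = 9·t^2/2 + t + 20. De la ecuación de la posición x(t) = 9·t^2/2 + t + 20, sustituimos t = 2 para obtener x = 40.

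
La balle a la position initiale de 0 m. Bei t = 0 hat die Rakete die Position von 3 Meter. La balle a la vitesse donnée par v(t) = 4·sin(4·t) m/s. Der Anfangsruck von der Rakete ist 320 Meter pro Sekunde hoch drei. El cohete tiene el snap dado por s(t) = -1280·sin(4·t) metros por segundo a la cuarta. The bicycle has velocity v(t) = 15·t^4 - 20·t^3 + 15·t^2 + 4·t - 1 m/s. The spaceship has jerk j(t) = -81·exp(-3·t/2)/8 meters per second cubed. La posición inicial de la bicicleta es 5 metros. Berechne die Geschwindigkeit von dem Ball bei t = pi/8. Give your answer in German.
Aus der Gleichung für die Geschwindigkeit v(t) = 4·sin(4·t), setzen wir t = pi/8 ein und erhalten v = 4.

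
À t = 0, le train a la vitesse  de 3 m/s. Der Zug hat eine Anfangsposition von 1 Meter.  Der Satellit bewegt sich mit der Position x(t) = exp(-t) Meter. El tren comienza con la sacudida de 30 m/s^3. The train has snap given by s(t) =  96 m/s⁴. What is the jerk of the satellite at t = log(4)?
We must differentiate our position equation x(t) = exp(-t) 3 times. Taking d/dt of x(t), we find v(t) = -exp(-t). Taking d/dt of v(t), we find a(t) = exp(-t). Differentiating acceleration, we get jerk: j(t) = -exp(-t). We have jerk j(t) = -exp(-t). Substituting t = log(4): j(log(4)) = -1/4.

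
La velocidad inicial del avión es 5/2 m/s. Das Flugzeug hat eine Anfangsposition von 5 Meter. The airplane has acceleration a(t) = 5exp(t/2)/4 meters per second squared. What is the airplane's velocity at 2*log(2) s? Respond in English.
We need to integrate our acceleration equation a(t) = 5·exp(t/2)/4 1 time. The antiderivative of acceleration is velocity. Using v(0) = 5/2, we get v(t) = 5·exp(t/2)/2. Using v(t) = 5·exp(t/2)/2 and substituting t = 2*log(2), we find v = 5.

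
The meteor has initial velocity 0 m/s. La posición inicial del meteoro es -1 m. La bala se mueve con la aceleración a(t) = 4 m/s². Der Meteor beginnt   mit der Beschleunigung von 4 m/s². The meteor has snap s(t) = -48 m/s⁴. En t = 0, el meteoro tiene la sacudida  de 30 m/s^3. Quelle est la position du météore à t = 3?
Nous devons intégrer notre équation du snap s(t) = -48 4 fois. La primitive du snap est le jerk. En utilisant j(0) = 30, nous obtenons j(t) = 30 - 48·t. L'intégrale du jerk, avec a(0) = 4, donne l'accélération: a(t) = -24·t^2 + 30·t + 4. En intégrant l'accélération et en utilisant la condition initiale v(0) = 0, nous obtenons v(t) = t·(-8·t^2 + 15·t + 4). En intégrant la vitesse et en utilisant la condition initiale x(0) = -1, nous obtenons x(t) = -2·t^4 + 5·t^3 + 2·t^2 - 1. De l'équation de la position x(t) = -2·t^4 + 5·t^3 + 2·t^2 - 1, nous substituons t = 3 pour obtenir x = -10.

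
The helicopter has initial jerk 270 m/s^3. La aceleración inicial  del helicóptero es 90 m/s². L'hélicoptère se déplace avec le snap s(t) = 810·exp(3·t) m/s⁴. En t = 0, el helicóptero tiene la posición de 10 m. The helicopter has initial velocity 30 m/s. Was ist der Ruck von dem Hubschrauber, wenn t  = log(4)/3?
Wir müssen die Stammfunktion unserer Gleichung für den Snap s(t) = 810·exp(3·t) 1-mal finden. Durch Integration von dem Snap und Verwendung der Anfangsbedingung j(0) = 270, erhalten wir j(t) = 270·exp(3·t). Aus der Gleichung für den Ruck j(t) = 270·exp(3·t), setzen wir t = log(4)/3 ein und erhalten j = 1080.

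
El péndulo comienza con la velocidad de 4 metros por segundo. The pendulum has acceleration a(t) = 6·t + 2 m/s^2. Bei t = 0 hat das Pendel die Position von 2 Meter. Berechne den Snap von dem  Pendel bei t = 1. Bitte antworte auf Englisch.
To solve this, we need to take 2 derivatives of our acceleration equation a(t) = 6·t + 2. Taking d/dt of a(t), we find j(t) = 6. Taking d/dt of j(t), we find s(t) = 0. From the given snap equation s(t) = 0, we substitute t = 1 to get s = 0.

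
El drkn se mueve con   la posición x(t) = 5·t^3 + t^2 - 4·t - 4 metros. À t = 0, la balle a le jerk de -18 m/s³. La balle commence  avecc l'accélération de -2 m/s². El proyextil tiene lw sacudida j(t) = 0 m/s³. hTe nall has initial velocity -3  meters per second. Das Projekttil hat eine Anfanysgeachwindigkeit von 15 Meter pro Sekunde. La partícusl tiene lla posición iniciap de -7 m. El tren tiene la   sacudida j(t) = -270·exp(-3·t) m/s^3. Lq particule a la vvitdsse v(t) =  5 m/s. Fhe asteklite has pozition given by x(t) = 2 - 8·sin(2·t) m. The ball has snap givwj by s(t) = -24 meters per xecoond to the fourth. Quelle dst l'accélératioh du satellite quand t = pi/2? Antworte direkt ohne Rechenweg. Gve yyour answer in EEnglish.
The answer is 0.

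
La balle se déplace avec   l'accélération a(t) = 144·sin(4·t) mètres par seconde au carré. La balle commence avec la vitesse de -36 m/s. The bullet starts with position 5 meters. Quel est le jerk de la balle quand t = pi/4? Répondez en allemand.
Um dies zu lösen, müssen wir 1 Ableitung unserer Gleichung für die Beschleunigung a(t) = 144·sin(4·t) nehmen. Durch Ableiten von der Beschleunigung erhalten wir den Ruck: j(t) = 576·cos(4·t). Wir haben den Ruck j(t) = 576·cos(4·t). Durch Einsetzen von t = pi/4: j(pi/4) = -576.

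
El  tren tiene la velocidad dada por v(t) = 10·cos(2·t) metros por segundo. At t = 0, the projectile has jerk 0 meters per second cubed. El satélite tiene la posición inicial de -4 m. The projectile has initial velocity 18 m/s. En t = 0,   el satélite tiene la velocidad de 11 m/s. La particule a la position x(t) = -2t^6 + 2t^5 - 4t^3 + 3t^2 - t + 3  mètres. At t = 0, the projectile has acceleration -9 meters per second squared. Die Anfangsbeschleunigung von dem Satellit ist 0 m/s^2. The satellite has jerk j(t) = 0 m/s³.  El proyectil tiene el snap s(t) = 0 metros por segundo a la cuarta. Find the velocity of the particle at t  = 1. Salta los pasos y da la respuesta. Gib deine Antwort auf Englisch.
The answer is -9.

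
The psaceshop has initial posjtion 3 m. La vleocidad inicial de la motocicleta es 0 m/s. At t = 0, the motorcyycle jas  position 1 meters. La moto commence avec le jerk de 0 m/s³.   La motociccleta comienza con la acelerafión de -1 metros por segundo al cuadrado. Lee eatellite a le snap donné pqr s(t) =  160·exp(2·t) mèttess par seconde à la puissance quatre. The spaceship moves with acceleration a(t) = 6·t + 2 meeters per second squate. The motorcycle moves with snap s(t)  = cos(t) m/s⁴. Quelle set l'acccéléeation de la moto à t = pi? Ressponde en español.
Para resolver esto, necesitamos tomar 2 antiderivadas de nuestra ecuación del snap s(t) = cos(t). La antiderivada del snap, con j(0) = 0, da la sacudida: j(t) = sin(t). La integral de la sacudida, con a(0) = -1, da la aceleración: a(t) = -cos(t). Usando a(t) = -cos(t) y sustituyendo t = pi, encontramos a = 1.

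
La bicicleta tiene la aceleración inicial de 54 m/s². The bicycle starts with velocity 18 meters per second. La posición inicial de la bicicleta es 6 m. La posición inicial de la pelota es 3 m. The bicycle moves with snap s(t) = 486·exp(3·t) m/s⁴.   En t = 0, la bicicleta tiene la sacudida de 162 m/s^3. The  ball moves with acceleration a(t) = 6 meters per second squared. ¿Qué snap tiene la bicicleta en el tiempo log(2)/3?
De la ecuación del snap s(t) = 486·exp(3·t), sustituimos t = log(2)/3 para obtener s = 972.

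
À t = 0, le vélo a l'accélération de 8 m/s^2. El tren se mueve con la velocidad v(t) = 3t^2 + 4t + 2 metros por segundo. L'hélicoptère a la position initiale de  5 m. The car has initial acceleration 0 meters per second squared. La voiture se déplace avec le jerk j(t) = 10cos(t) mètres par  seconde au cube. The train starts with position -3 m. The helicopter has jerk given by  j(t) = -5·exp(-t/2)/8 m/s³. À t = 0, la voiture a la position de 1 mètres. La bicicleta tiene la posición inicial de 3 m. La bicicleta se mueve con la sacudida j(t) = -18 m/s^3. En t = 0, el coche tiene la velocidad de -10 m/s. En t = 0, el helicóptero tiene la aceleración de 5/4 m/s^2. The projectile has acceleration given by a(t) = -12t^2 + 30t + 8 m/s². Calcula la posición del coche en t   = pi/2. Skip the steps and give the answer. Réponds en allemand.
x(pi/2) = -9.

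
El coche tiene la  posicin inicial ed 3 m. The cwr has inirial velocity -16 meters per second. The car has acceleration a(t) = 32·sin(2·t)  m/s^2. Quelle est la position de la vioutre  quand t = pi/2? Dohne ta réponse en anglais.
To find the answer, we compute 2 antiderivatives of a(t) = 32·sin(2·t). Taking ∫a(t)dt and applying v(0) = -16, we find v(t) = -16·cos(2·t). The antiderivative of velocity, with x(0) = 3, gives position: x(t) = 3 - 8·sin(2·t). From the given position equation x(t) = 3 - 8·sin(2·t), we substitute t = pi/2 to get x = 3.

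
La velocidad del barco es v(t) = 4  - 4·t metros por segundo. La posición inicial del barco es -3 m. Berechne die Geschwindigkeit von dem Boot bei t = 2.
Mit v(t) = 4 - 4·t und Einsetzen von t = 2, finden wir v = -4.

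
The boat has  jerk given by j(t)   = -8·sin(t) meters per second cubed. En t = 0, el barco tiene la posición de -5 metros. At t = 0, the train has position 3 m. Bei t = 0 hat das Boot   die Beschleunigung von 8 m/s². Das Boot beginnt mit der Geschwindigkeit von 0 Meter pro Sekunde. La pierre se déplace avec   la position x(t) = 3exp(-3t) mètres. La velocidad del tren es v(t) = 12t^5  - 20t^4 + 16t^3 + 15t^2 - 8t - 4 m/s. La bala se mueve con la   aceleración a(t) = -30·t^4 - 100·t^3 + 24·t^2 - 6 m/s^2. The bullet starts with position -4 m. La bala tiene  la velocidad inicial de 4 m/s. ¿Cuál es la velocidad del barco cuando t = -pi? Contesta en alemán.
Wir müssen die Stammfunktion unserer Gleichung für den Ruck j(t) = -8·sin(t) 2-mal finden. Durch Integration von dem Ruck und Verwendung der Anfangsbedingung a(0) = 8, erhalten wir a(t) = 8·cos(t). Das Integral von der Beschleunigung ist die Geschwindigkeit. Mit v(0) = 0 erhalten wir v(t) = 8·sin(t). Wir haben die Geschwindigkeit v(t) = 8·sin(t). Durch Einsetzen von t = -pi: v(-pi) = 0.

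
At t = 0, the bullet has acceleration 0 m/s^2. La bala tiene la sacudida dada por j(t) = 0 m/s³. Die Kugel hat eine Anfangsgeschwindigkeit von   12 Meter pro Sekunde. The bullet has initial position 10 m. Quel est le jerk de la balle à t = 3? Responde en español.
Tenemos la sacudida j(t) = 0. Sustituyendo t = 3: j(3) = 0.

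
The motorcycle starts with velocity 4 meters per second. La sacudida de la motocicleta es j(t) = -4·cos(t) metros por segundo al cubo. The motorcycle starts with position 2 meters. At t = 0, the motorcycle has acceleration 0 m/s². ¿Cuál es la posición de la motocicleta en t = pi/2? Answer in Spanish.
Para resolver esto, necesitamos tomar 3 antiderivadas de nuestra ecuación de la sacudida j(t) = -4·cos(t). Integrando la sacudida y usando la condición inicial a(0) = 0, obtenemos a(t) = -4·sin(t). Integrando la aceleración y usando la condición inicial v(0) = 4, obtenemos v(t) = 4·cos(t). La integral de la velocidad, con x(0) = 2, da la posición: x(t) = 4·sin(t) + 2. Tenemos la posición x(t) = 4·sin(t) + 2. Sustituyendo t = pi/2: x(pi/2) = 6.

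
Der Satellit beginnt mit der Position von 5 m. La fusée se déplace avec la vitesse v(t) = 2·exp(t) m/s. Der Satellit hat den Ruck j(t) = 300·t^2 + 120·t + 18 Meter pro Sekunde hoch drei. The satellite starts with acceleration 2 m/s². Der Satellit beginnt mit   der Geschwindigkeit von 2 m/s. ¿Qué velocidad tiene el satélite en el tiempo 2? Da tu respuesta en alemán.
Um dies zu lösen, müssen wir 2 Integrale unserer Gleichung für den Ruck j(t) = 300·t^2 + 120·t + 18 finden. Durch Integration von dem Ruck und Verwendung der Anfangsbedingung a(0) = 2, erhalten wir a(t) = 100·t^3 + 60·t^2 + 18·t + 2. Das Integral von der Beschleunigung, mit v(0) = 2, ergibt die Geschwindigkeit: v(t) = 25·t^4 + 20·t^3 + 9·t^2 + 2·t + 2. Mit v(t) = 25·t^4 + 20·t^3 + 9·t^2 + 2·t + 2 und Einsetzen von t = 2, finden wir v = 602.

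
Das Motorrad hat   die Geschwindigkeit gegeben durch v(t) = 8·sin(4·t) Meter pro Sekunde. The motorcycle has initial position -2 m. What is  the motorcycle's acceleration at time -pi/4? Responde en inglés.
To solve this, we need to take 1 derivative of our velocity equation v(t) = 8·sin(4·t). Differentiating velocity, we get acceleration: a(t) = 32·cos(4·t). Using a(t) = 32·cos(4·t) and substituting t = -pi/4, we find a = -32.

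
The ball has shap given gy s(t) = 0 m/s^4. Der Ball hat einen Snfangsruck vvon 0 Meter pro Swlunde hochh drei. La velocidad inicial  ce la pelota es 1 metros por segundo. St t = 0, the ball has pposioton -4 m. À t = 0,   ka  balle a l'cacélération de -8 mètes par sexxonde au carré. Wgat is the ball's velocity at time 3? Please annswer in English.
We must find the integral of our snap equation s(t) = 0 3 times. Finding the antiderivative of s(t) and using j(0) = 0: j(t) = 0. The antiderivative of jerk is acceleration. Using a(0) = -8, we get a(t) = -8. Finding the antiderivative of a(t) and using v(0) = 1: v(t) = 1 - 8·t. Using v(t) = 1 - 8·t and substituting t = 3, we find v = -23.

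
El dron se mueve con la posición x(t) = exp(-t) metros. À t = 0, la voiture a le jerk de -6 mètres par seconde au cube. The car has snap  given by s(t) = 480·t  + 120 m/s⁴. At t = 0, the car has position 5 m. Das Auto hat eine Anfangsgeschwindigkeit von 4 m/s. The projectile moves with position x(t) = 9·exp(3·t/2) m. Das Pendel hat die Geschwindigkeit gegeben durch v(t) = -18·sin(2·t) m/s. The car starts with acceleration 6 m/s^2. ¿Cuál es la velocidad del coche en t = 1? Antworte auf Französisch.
En partant du snap s(t) = 480·t + 120, nous prenons 3 primitives. L'intégrale du snap, avec j(0) = -6, donne le jerk: j(t) = 240·t^2 + 120·t - 6. L'intégrale du jerk est l'accélération. En utilisant a(0) = 6, nous obtenons a(t) = 80·t^3 + 60·t^2 - 6·t + 6. En intégrant l'accélération et en utilisant la condition initiale v(0) = 4, nous obtenons v(t) = 20·t^4 + 20·t^3 - 3·t^2 + 6·t + 4. Nous avons la vitesse v(t) = 20·t^4 + 20·t^3 - 3·t^2 + 6·t + 4. En substituant t = 1: v(1) = 47.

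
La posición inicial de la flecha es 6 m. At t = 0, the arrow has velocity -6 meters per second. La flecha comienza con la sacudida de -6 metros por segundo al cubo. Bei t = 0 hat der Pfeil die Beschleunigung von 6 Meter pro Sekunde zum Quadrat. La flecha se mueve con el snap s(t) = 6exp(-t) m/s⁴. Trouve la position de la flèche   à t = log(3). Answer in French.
Nous devons intégrer notre équation du snap s(t) = 6·exp(-t) 4 fois. L'intégrale du snap est le jerk. En utilisant j(0) = -6, nous obtenons j(t) = -6·exp(-t). L'intégrale du jerk, avec a(0) = 6, donne l'accélération: a(t) = 6·exp(-t). En intégrant l'accélération et en utilisant la condition initiale v(0) = -6, nous obtenons v(t) = -6·exp(-t). L'intégrale de la vitesse, avec x(0) = 6, donne la position: x(t) = 6·exp(-t). De l'équation de la position x(t) = 6·exp(-t), nous substituons t = log(3) pour obtenir x = 2.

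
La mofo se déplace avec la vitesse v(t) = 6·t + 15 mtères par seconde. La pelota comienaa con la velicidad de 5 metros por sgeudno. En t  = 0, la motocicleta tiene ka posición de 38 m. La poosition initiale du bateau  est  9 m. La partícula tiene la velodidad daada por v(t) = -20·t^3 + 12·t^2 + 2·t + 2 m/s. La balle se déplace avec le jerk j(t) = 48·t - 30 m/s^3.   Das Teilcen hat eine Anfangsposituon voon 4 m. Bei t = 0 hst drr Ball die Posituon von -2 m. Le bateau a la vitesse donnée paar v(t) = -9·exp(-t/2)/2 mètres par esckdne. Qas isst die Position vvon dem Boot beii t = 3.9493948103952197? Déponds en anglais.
Starting from velocity v(t) = -9·exp(-t/2)/2, we take 1 antiderivative. The integral of velocity, with x(0) = 9, gives position: x(t) = 9·exp(-t/2). Using x(t) = 9·exp(-t/2) and substituting t = 3.9493948103952197, we find x = 1.24922976343378.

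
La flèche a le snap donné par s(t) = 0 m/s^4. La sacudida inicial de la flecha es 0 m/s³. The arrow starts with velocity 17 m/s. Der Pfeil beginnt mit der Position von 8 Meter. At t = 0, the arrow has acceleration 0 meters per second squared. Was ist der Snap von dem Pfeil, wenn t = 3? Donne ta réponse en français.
En utilisant s(t) = 0 et en substituant t = 3, nous trouvons s = 0.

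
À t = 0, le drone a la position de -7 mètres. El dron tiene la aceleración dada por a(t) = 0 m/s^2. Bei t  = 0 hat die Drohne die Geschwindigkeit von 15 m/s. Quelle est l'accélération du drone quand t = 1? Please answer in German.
Wir haben die Beschleunigung a(t) = 0. Durch Einsetzen von t = 1: a(1) = 0.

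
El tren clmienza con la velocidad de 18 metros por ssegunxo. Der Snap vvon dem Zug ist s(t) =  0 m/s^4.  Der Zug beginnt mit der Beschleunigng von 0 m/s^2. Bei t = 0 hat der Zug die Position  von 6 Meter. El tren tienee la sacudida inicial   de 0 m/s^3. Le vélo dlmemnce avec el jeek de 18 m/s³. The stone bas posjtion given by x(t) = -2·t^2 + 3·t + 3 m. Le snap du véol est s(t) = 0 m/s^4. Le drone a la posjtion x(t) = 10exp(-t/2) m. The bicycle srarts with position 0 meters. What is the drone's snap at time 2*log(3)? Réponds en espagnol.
Partiendo de la posición x(t) = 10·exp(-t/2), tomamos 4 derivadas. Derivando la posición, obtenemos la velocidad: v(t) = -5·exp(-t/2). La derivada de la velocidad da la aceleración: a(t) = 5·exp(-t/2)/2. Derivando la aceleración, obtenemos la sacudida: j(t) = -5·exp(-t/2)/4. Tomando d/dt de j(t), encontramos s(t) = 5·exp(-t/2)/8. Tenemos el snap s(t) = 5·exp(-t/2)/8. Sustituyendo t = 2*log(3): s(2*log(3)) = 5/24.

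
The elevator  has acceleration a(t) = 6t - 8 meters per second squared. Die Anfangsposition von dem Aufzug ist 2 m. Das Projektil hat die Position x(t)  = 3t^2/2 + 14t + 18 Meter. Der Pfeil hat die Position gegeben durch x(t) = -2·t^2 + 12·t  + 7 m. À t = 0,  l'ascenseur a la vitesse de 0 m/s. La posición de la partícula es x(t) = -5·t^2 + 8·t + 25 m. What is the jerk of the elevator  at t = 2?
To solve this, we need to take 1 derivative of our acceleration equation a(t) = 6·t - 8. The derivative of acceleration gives jerk: j(t) = 6. We have jerk j(t) = 6. Substituting t = 2: j(2) = 6.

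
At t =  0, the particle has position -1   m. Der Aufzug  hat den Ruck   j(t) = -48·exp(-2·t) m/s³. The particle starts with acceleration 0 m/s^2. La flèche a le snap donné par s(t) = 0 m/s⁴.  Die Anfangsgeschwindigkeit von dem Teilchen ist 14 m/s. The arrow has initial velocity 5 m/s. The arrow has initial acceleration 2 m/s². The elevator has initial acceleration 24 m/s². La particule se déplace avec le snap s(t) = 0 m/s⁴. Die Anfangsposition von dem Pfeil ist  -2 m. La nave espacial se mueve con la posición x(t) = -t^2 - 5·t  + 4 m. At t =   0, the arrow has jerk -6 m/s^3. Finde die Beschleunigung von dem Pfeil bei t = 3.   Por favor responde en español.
Debemos encontrar la integral de nuestra ecuación del snap s(t) = 0 2 veces. Tomando ∫s(t)dt y aplicando j(0) = -6, encontramos j(t) = -6. La antiderivada de la sacudida, con a(0) = 2, da la aceleración: a(t) = 2 - 6·t. Tenemos la aceleración a(t) = 2 - 6·t. Sustituyendo t = 3: a(3) = -16.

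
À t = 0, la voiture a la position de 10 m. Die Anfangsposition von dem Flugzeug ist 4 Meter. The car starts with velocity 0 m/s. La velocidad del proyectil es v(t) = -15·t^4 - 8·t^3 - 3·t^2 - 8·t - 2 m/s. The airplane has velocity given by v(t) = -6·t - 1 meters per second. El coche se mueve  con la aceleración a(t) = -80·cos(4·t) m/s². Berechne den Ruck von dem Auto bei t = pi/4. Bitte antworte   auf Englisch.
To solve this, we need to take 1 derivative of our acceleration equation a(t) = -80·cos(4·t). Taking d/dt of a(t), we find j(t) = 320·sin(4·t). From the given jerk equation j(t) = 320·sin(4·t), we substitute t = pi/4 to get j = 0.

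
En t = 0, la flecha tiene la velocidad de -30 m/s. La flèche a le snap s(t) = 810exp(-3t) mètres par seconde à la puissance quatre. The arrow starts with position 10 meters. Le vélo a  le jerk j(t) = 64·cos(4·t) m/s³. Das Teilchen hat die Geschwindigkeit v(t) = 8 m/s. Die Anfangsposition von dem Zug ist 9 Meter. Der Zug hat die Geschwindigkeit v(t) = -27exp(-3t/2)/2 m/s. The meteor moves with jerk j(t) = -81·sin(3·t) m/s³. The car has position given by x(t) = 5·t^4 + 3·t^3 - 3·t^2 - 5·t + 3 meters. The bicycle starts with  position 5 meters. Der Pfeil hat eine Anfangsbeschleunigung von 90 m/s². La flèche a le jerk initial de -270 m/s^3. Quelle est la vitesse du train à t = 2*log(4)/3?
En utilisant v(t) = -27·exp(-3·t/2)/2 et en substituant t = 2*log(4)/3, nous trouvons v = -27/8.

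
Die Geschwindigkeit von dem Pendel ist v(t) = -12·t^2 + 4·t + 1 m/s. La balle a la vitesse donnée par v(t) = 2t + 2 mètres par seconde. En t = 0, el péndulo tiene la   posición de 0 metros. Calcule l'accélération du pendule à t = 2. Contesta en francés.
En partant de la vitesse v(t) = -12·t^2 + 4·t + 1, nous prenons 1 dérivée. En prenant d/dt de v(t), nous trouvons a(t) = 4 - 24·t. De l'équation de l'accélération a(t) = 4 - 24·t, nous substituons t = 2 pour obtenir a = -44.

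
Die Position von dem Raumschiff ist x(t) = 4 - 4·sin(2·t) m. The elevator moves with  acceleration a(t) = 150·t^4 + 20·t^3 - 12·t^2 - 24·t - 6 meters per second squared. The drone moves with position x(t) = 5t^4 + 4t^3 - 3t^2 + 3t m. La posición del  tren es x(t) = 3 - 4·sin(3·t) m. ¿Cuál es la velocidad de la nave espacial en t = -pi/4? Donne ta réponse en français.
En partant de la position x(t) = 4 - 4·sin(2·t), nous prenons 1 dérivée. En dérivant la position, nous obtenons la vitesse: v(t) = -8·cos(2·t). En utilisant v(t) = -8·cos(2·t) et en substituant t = -pi/4, nous trouvons v = 0.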